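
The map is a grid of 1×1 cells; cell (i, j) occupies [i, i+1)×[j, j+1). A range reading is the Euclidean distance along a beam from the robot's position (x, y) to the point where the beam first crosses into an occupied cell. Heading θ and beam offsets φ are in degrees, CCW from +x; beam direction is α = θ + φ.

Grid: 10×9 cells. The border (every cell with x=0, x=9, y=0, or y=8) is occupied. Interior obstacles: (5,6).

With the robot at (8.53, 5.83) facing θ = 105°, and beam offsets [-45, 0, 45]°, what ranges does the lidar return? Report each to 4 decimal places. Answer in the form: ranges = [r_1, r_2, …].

beam 1: φ=-45°, α=60°
  cosα=0.5000 sinα=0.8660 | (8,5) | tMaxX 0.9400 tMaxY 0.1963 | tΔX 2.0000 tΔY 1.1547
    t=0.1963 [y] (8,6)
    t=0.9400 [x] (9,6) — stop
  → r_1 = 0.9400
beam 2: φ=0°, α=105°
  cosα=-0.2588 sinα=0.9659 | (8,5) | tMaxX 2.0478 tMaxY 0.1760 | tΔX 3.8637 tΔY 1.0353
    t=0.1760 [y] (8,6)
    t=1.2113 [y] (8,7)
    t=2.0478 [x] (7,7)
    t=2.2465 [y] (7,8) — stop
  → r_2 = 2.2465
beam 3: φ=45°, α=150°
  cosα=-0.8660 sinα=0.5000 | (8,5) | tMaxX 0.6120 tMaxY 0.3400 | tΔX 1.1547 tΔY 2.0000
    t=0.3400 [y] (8,6)
    t=0.6120 [x] (7,6)
    t=1.7667 [x] (6,6)
    t=2.3400 [y] (6,7)
    t=2.9214 [x] (5,7)
    t=4.0761 [x] (4,7)
    t=4.3400 [y] (4,8) — stop
  → r_3 = 4.3400

ranges = [0.9400, 2.2465, 4.3400]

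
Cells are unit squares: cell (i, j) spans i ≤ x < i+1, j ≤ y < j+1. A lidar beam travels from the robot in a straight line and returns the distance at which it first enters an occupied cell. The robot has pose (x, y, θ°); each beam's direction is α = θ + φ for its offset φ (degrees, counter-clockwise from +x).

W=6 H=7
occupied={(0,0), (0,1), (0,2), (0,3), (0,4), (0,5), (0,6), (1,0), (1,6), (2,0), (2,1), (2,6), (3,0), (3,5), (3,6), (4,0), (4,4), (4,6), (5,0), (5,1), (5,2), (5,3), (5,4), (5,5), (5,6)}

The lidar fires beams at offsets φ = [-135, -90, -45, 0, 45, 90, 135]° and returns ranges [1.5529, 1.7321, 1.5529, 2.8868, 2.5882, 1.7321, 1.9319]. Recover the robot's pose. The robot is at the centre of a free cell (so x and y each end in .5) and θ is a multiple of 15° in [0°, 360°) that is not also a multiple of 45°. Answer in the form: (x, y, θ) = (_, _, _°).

(x, y, θ) = (2.5, 3.5, 300°)

The pose lattice has 17·16 = 272 candidates. Test each by forward raycasting.
  (1.5, 1.5, 150°): beam 1 = 0.5176 ≠ 1.5529 ✗
  (2.5, 5.5, 150°): beam 1 = 0.5176 ≠ 1.5529 ✗
  (3.5, 3.5, 300°): beam 1 = 2.5882 ≠ 1.5529 ✗
  (1.5, 4.5, 330°): beam 1 = 0.5176 ≠ 1.5529 ✗
  …
  (2.5, 3.5, 300°): r_1=1.5529, r_2=1.7321, r_3=1.5529, r_4=2.8868, r_5=2.5882, r_6=1.7321, r_7=1.9319 — all match ✓
Unique over the lattice → pose = (2.5, 3.5, 300°).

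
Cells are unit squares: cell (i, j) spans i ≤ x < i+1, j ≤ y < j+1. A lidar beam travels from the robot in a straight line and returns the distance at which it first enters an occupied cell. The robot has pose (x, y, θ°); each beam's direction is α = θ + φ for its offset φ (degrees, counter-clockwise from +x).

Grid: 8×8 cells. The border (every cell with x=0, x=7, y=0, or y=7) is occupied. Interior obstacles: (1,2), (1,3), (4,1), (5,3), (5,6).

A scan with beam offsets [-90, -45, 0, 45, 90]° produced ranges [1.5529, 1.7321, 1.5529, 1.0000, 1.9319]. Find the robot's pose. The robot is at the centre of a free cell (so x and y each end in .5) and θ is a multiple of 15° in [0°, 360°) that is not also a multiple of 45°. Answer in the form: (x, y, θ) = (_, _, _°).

(x, y, θ) = (3.5, 2.5, 285°)

Enumerate (i+0.5, j+0.5, θ) over the 31 free cells and 16 admissible headings. For each, cast all 5 beams and compare to the given ranges.
  (4.5, 5.5, 195°): beam 2 = 3.0000 ≠ 1.7321 ✗
  (6.5, 5.5, 30°): beam 1 = 1.0000 ≠ 1.5529 ✗
  (2.5, 2.5, 300°): beam 1 = 0.5774 ≠ 1.5529 ✗
  (6.5, 5.5, 120°): beam 1 = 0.5774 ≠ 1.5529 ✗
  …
  (3.5, 2.5, 285°): r_1=1.5529, r_2=1.7321, r_3=1.5529, r_4=1.0000, r_5=1.9319 — all match ✓
No second candidate reproduces the full scan.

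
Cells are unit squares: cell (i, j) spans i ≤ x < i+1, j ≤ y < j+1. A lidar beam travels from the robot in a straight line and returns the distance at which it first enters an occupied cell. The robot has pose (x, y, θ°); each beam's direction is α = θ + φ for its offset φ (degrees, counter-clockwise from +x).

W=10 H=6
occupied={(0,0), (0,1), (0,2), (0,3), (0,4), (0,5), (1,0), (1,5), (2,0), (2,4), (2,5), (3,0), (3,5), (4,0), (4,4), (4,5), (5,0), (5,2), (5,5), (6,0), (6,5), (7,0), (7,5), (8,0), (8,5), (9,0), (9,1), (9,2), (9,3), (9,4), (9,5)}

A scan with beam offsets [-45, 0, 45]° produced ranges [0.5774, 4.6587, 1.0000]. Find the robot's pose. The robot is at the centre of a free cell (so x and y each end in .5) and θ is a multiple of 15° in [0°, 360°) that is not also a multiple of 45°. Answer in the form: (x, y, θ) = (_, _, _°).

(x, y, θ) = (5.5, 1.5, 165°)

Enumerate (i+0.5, j+0.5, θ) over the 29 free cells and 16 admissible headings. For each, cast all 3 beams and compare to the given ranges.
  (5.5, 4.5, 15°): beam 1 = 4.0415 ≠ 0.5774 ✗
  (6.5, 4.5, 30°): beam 1 = 2.5882 ≠ 0.5774 ✗
  (5.5, 1.5, 105°): beam 2 = 0.5176 ≠ 4.6587 ✗
  …
  (5.5, 1.5, 165°): r_1=0.5774, r_2=4.6587, r_3=1.0000 — all match ✓
Unique over the lattice → pose = (5.5, 1.5, 165°).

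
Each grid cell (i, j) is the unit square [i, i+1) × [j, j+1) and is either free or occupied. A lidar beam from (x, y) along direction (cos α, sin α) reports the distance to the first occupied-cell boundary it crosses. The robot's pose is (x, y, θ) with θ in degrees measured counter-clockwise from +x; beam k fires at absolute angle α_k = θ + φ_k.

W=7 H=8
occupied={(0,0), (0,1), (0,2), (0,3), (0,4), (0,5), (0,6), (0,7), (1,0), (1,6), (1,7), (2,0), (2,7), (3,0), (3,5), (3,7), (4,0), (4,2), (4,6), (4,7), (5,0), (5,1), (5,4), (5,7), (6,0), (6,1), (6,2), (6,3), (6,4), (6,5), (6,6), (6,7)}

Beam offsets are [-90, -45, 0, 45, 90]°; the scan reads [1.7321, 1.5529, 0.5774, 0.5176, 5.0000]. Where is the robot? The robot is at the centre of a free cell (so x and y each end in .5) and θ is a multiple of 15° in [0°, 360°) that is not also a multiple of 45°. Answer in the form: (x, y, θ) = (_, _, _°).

(x, y, θ) = (3.5, 2.5, 330°)

Candidates: 24 free-cell centres × 16 headings = 384 poses. Raycast each; keep the one whose scan matches to 4 dp.
  (2.5, 3.5, 165°): beam 1 = 1.9319 ≠ 1.7321 ✗
  (2.5, 1.5, 105°): beam 1 = 1.9319 ≠ 1.7321 ✗
  (4.5, 1.5, 105°): beam 1 = 0.5176 ≠ 1.7321 ✗
  (1.5, 4.5, 165°): beam 1 = 1.5529 ≠ 1.7321 ✗
  …
  (3.5, 2.5, 330°): r_1=1.7321, r_2=1.5529, r_3=0.5774, r_4=0.5176, r_5=5.0000 — all match ✓
Unique over the lattice → pose = (3.5, 2.5, 330°).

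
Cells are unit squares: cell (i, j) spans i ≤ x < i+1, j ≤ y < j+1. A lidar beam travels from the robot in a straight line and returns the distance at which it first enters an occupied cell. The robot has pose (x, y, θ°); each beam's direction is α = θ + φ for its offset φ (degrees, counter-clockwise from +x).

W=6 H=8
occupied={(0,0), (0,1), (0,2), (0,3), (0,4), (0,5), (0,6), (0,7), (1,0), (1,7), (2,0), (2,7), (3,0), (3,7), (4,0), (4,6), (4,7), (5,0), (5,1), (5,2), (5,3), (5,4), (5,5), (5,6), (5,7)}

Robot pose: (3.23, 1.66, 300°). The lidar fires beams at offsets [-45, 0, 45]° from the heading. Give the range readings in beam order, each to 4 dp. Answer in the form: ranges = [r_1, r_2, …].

ranges = [0.6833, 0.7621, 1.8324]

beam 1: φ=-45°, α=255°
  direction (-0.2588, -0.9659); cell (3,1); t to first gridline: x 0.8887, y 0.6833 (then +3.8637 / +1.0353)
    (3,0) via y @ 0.6833  # hit
  → r_1 = 0.6833
beam 2: φ=0°, α=300°
  direction (0.5000, -0.8660); cell (3,1); t to first gridline: x 1.5400, y 0.7621 (then +2.0000 / +1.1547)
    (3,0) via y @ 0.7621  # hit
  → r_2 = 0.7621
beam 3: φ=45°, α=345°
  direction (0.9659, -0.2588); cell (3,1); t to first gridline: x 0.7972, y 2.5500 (then +1.0353 / +3.8637)
    (4,1) via x @ 0.7972
    (5,1) via x @ 1.8324  # hit
  → r_3 = 1.8324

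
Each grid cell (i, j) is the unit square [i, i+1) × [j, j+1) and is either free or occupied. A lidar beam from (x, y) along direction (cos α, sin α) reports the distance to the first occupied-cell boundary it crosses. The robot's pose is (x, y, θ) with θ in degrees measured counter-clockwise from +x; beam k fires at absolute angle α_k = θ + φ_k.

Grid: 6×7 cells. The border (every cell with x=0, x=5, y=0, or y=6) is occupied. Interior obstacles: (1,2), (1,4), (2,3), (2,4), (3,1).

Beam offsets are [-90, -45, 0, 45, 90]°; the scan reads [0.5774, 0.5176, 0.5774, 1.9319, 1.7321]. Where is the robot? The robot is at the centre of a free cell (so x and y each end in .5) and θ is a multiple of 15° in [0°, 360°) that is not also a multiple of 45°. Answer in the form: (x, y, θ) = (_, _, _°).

The pose lattice has 15·16 = 240 candidates. Test each by forward raycasting.
  (1.5, 5.5, 105°): beam 1 = 1.9319 ≠ 0.5774 ✗
  (4.5, 4.5, 150°): beam 1 = 1.0000 ≠ 0.5774 ✗
  (3.5, 5.5, 150°): beam 3 = 1.0000 ≠ 0.5774 ✗
  (3.5, 4.5, 300°): beam 2 = 3.6235 ≠ 0.5176 ✗
  …
  (4.5, 5.5, 120°): r_1=0.5774, r_2=0.5176, r_3=0.5774, r_4=1.9319, r_5=1.7321 — all match ✓
Only this pose fits every beam.

(x, y, θ) = (4.5, 5.5, 120°)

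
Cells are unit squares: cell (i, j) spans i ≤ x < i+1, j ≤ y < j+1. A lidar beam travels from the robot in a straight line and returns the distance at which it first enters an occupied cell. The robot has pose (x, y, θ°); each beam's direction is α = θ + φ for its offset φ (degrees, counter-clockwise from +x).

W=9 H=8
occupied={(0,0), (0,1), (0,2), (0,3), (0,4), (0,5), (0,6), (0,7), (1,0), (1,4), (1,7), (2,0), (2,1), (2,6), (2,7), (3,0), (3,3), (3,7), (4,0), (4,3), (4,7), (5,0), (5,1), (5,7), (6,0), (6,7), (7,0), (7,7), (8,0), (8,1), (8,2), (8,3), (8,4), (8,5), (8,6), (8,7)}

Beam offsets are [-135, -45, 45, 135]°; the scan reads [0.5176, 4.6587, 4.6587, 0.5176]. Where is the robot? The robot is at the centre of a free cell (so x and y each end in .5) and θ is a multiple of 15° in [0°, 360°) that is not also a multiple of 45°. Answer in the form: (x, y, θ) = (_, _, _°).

(x, y, θ) = (3.5, 6.5, 300°)

The pose lattice has 36·16 = 576 candidates. Test each by forward raycasting.
  (6.5, 4.5, 330°): beam 1 = 1.9319 ≠ 0.5176 ✗
  (1.5, 2.5, 195°): beam 1 = 5.1962 ≠ 0.5176 ✗
  (5.5, 2.5, 345°): beam 1 = 2.8868 ≠ 0.5176 ✗
  (6.5, 4.5, 150°): beam 1 = 1.5529 ≠ 0.5176 ✗
  (1.5, 2.5, 345°): beam 1 = 0.5774 ≠ 0.5176 ✗
  …
  (3.5, 6.5, 300°): r_1=0.5176, r_2=4.6587, r_3=4.6587, r_4=0.5176 — all match ✓
Unique over the lattice → pose = (3.5, 6.5, 300°).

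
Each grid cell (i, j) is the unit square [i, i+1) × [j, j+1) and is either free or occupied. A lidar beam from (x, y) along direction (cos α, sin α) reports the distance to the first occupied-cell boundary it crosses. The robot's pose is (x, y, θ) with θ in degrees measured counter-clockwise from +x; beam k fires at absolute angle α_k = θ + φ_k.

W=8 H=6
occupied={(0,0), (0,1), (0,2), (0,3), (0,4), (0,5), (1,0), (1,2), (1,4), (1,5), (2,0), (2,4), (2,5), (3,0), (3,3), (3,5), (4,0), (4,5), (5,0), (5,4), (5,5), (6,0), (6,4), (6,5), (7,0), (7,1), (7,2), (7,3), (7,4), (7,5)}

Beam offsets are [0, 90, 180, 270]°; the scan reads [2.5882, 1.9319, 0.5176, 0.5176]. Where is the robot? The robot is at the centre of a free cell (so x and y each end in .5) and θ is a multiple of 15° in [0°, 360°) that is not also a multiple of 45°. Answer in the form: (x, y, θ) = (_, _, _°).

(x, y, θ) = (6.5, 1.5, 105°)

The pose lattice has 18·16 = 288 candidates. Test each by forward raycasting.
  (3.5, 2.5, 15°): beam 1 = 3.6235 ≠ 2.5882 ✗
  (1.5, 3.5, 255°): beam 1 = 0.5176 ≠ 2.5882 ✗
  (2.5, 3.5, 75°): beam 1 = 0.5176 ≠ 2.5882 ✗
  …
  (6.5, 1.5, 105°): r_1=2.5882, r_2=1.9319, r_3=0.5176, r_4=0.5176 — all match ✓
Only this pose fits every beam.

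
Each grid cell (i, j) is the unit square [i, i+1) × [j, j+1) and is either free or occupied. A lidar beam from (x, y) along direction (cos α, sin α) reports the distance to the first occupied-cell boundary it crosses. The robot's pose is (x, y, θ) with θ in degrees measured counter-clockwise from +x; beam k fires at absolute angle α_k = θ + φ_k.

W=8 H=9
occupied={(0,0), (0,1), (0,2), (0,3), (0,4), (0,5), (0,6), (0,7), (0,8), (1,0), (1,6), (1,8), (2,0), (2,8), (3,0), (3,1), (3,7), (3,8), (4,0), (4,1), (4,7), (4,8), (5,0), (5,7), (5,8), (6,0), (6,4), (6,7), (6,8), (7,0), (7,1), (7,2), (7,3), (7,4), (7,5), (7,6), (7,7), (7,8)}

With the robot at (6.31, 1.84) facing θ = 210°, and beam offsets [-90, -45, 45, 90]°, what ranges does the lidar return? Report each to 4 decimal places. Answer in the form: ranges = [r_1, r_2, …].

ranges = [5.9583, 5.4973, 0.8696, 0.9699]

beam 1: φ=-90°, α=120°
  dir = (cos 120°, sin 120°) = (-0.5000, 0.8660); from cell (6,1)
  next x-line at t=0.6200, next y-line at t=0.1848; Δt_x=2.0000, Δt_y=1.1547
    y: enter (6,2) at t=0.1848
    x: enter (5,2) at t=0.6200
    y: enter (5,3) at t=1.3395
    y: enter (5,4) at t=2.4942
    x: enter (4,4) at t=2.6200
    y: enter (4,5) at t=3.6489
    x: enter (3,5) at t=4.6200
    y: enter (3,6) at t=4.8036
    y: enter (3,7) at t=5.9583 ← occupied
  → r_1 = 5.9583
beam 2: φ=-45°, α=165°
  dir = (cos 165°, sin 165°) = (-0.9659, 0.2588); from cell (6,1)
  next x-line at t=0.3209, next y-line at t=0.6182; Δt_x=1.0353, Δt_y=3.8637
    x: enter (5,1) at t=0.3209
    y: enter (5,2) at t=0.6182
    x: enter (4,2) at t=1.3562
    x: enter (3,2) at t=2.3915
    x: enter (2,2) at t=3.4268
    x: enter (1,2) at t=4.4620
    y: enter (1,3) at t=4.4819
    x: enter (0,3) at t=5.4973 ← occupied
  → r_2 = 5.4973
beam 3: φ=45°, α=255°
  dir = (cos 255°, sin 255°) = (-0.2588, -0.9659); from cell (6,1)
  next x-line at t=1.1977, next y-line at t=0.8696; Δt_x=3.8637, Δt_y=1.0353
    y: enter (6,0) at t=0.8696 ← occupied
  → r_3 = 0.8696
beam 4: φ=90°, α=300°
  dir = (cos 300°, sin 300°) = (0.5000, -0.8660); from cell (6,1)
  next x-line at t=1.3800, next y-line at t=0.9699; Δt_x=2.0000, Δt_y=1.1547
    y: enter (6,0) at t=0.9699 ← occupied
  → r_4 = 0.9699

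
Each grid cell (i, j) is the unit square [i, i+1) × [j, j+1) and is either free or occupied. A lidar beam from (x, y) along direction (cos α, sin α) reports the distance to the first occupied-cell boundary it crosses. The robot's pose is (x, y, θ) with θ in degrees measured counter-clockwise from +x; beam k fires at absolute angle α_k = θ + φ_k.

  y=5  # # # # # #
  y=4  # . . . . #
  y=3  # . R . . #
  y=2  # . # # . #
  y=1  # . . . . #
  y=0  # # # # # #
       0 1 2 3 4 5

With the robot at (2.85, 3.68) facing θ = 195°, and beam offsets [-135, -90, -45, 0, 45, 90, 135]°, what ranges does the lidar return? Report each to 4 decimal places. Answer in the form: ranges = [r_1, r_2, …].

ranges = [1.5242, 1.3666, 2.1362, 1.9153, 0.7852, 0.7040, 2.4826]

beam 1: φ=-135°, α=60°
  direction (0.5000, 0.8660); cell (2,3); t to first gridline: x 0.3000, y 0.3695 (then +2.0000 / +1.1547)
    (3,3) via x @ 0.3000
    (3,4) via y @ 0.3695
    (3,5) via y @ 1.5242  # hit
  → r_1 = 1.5242
beam 2: φ=-90°, α=105°
  direction (-0.2588, 0.9659); cell (2,3); t to first gridline: x 3.2841, y 0.3313 (then +3.8637 / +1.0353)
    (2,4) via y @ 0.3313
    (2,5) via y @ 1.3666  # hit
  → r_2 = 1.3666
beam 3: φ=-45°, α=150°
  direction (-0.8660, 0.5000); cell (2,3); t to first gridline: x 0.9815, y 0.6400 (then +1.1547 / +2.0000)
    (2,4) via y @ 0.6400
    (1,4) via x @ 0.9815
    (0,4) via x @ 2.1362  # hit
  → r_3 = 2.1362
beam 4: φ=0°, α=195°
  direction (-0.9659, -0.2588); cell (2,3); t to first gridline: x 0.8800, y 2.6273 (then +1.0353 / +3.8637)
    (1,3) via x @ 0.8800
    (0,3) via x @ 1.9153  # hit
  → r_4 = 1.9153
beam 5: φ=45°, α=240°
  direction (-0.5000, -0.8660); cell (2,3); t to first gridline: x 1.7000, y 0.7852 (then +2.0000 / +1.1547)
    (2,2) via y @ 0.7852  # hit
  → r_5 = 0.7852
beam 6: φ=90°, α=285°
  direction (0.2588, -0.9659); cell (2,3); t to first gridline: x 0.5796, y 0.7040 (then +3.8637 / +1.0353)
    (3,3) via x @ 0.5796
    (3,2) via y @ 0.7040  # hit
  → r_6 = 0.7040
beam 7: φ=135°, α=330°
  direction (0.8660, -0.5000); cell (2,3); t to first gridline: x 0.1732, y 1.3600 (then +1.1547 / +2.0000)
    (3,3) via x @ 0.1732
    (4,3) via x @ 1.3279
    (4,2) via y @ 1.3600
    (5,2) via x @ 2.4826  # hit
  → r_7 = 2.4826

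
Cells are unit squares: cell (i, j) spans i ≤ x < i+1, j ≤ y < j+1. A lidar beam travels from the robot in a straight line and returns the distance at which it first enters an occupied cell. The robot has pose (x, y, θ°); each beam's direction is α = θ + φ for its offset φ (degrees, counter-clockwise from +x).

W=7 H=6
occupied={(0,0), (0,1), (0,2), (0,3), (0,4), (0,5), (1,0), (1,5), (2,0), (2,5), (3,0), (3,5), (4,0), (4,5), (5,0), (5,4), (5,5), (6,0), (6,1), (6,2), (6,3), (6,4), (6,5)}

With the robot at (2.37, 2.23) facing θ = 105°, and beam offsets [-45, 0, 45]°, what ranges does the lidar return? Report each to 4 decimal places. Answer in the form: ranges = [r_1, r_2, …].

ranges = [3.1985, 2.8677, 1.5819]

beam 1: φ=-45°, α=60°
  dir = (cos 60°, sin 60°) = (0.5000, 0.8660); from cell (2,2)
  next x-line at t=1.2600, next y-line at t=0.8891; Δt_x=2.0000, Δt_y=1.1547
    y: enter (2,3) at t=0.8891
    x: enter (3,3) at t=1.2600
    y: enter (3,4) at t=2.0438
    y: enter (3,5) at t=3.1985 ← occupied
  → r_1 = 3.1985
beam 2: φ=0°, α=105°
  dir = (cos 105°, sin 105°) = (-0.2588, 0.9659); from cell (2,2)
  next x-line at t=1.4296, next y-line at t=0.7972; Δt_x=3.8637, Δt_y=1.0353
    y: enter (2,3) at t=0.7972
    x: enter (1,3) at t=1.4296
    y: enter (1,4) at t=1.8324
    y: enter (1,5) at t=2.8677 ← occupied
  → r_2 = 2.8677
beam 3: φ=45°, α=150°
  dir = (cos 150°, sin 150°) = (-0.8660, 0.5000); from cell (2,2)
  next x-line at t=0.4272, next y-line at t=1.5400; Δt_x=1.1547, Δt_y=2.0000
    x: enter (1,2) at t=0.4272
    y: enter (1,3) at t=1.5400
    x: enter (0,3) at t=1.5819 ← occupied
  → r_3 = 1.5819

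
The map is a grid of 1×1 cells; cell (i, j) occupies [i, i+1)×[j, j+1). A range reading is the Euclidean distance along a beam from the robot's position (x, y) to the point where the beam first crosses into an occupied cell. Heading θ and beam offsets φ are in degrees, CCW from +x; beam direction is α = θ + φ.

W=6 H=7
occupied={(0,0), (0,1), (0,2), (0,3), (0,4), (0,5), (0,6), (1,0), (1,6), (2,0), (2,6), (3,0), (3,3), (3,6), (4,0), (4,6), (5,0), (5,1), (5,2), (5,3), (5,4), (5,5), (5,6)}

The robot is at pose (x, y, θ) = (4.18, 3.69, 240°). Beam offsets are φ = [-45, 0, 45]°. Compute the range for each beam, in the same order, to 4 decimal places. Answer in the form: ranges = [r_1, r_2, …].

beam 1: φ=-45°, α=195°
  d=(-0.9659,-0.2588)  start (4,3)  tX=0.1863 tY=2.6660  stride 1/|dx|=1.0353 1/|dy|=3.8637
    cross x-line → (3,3), t=0.1863 (wall)
  → r_1 = 0.1863
beam 2: φ=0°, α=240°
  d=(-0.5000,-0.8660)  start (4,3)  tX=0.3600 tY=0.7967  stride 1/|dx|=2.0000 1/|dy|=1.1547
    cross x-line → (3,3), t=0.3600 (wall)
  → r_2 = 0.3600
beam 3: φ=45°, α=285°
  d=(0.2588,-0.9659)  start (4,3)  tX=3.1682 tY=0.7143  stride 1/|dx|=3.8637 1/|dy|=1.0353
    cross y-line → (4,2), t=0.7143
    cross y-line → (4,1), t=1.7496
    cross y-line → (4,0), t=2.7849 (wall)
  → r_3 = 2.7849

ranges = [0.1863, 0.3600, 2.7849]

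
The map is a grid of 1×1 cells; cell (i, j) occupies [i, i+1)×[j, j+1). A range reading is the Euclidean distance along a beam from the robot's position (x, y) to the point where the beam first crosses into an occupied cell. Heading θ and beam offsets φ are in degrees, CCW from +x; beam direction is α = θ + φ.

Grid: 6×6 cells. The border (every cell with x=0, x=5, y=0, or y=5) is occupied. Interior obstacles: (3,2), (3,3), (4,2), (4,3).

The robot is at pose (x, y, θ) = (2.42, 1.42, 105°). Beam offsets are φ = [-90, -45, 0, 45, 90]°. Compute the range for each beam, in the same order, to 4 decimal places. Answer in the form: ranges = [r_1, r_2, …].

ranges = [2.2409, 1.1600, 3.7063, 1.6397, 1.4701]

beam 1: φ=-90°, α=15°
  d=(0.9659,0.2588)  start (2,1)  tX=0.6005 tY=2.2409  stride 1/|dx|=1.0353 1/|dy|=3.8637
    cross x-line → (3,1), t=0.6005
    cross x-line → (4,1), t=1.6357
    cross y-line → (4,2), t=2.2409 (wall)
  → r_1 = 2.2409
beam 2: φ=-45°, α=60°
  d=(0.5000,0.8660)  start (2,1)  tX=1.1600 tY=0.6697  stride 1/|dx|=2.0000 1/|dy|=1.1547
    cross y-line → (2,2), t=0.6697
    cross x-line → (3,2), t=1.1600 (wall)
  → r_2 = 1.1600
beam 3: φ=0°, α=105°
  d=(-0.2588,0.9659)  start (2,1)  tX=1.6228 tY=0.6005  stride 1/|dx|=3.8637 1/|dy|=1.0353
    cross y-line → (2,2), t=0.6005
    cross x-line → (1,2), t=1.6228
    cross y-line → (1,3), t=1.6357
    cross y-line → (1,4), t=2.6710
    cross y-line → (1,5), t=3.7063 (wall)
  → r_3 = 3.7063
beam 4: φ=45°, α=150°
  d=(-0.8660,0.5000)  start (2,1)  tX=0.4850 tY=1.1600  stride 1/|dx|=1.1547 1/|dy|=2.0000
    cross x-line → (1,1), t=0.4850
    cross y-line → (1,2), t=1.1600
    cross x-line → (0,2), t=1.6397 (wall)
  → r_4 = 1.6397
beam 5: φ=90°, α=195°
  d=(-0.9659,-0.2588)  start (2,1)  tX=0.4348 tY=1.6228  stride 1/|dx|=1.0353 1/|dy|=3.8637
    cross x-line → (1,1), t=0.4348
    cross x-line → (0,1), t=1.4701 (wall)
  → r_5 = 1.4701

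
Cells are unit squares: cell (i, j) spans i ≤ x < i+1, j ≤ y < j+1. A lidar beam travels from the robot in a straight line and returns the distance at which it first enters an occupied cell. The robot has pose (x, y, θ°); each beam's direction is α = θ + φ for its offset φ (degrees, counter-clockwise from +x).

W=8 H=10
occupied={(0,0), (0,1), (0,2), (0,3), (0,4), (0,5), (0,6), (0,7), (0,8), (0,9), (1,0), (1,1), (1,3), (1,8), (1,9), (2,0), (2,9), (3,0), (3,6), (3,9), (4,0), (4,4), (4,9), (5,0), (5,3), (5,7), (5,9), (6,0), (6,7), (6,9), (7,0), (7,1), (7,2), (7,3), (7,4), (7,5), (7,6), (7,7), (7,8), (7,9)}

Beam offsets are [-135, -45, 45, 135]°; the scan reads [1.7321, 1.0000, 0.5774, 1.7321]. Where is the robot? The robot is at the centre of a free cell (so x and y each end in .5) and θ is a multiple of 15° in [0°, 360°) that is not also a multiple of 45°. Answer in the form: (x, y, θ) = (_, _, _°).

Candidates: 40 free-cell centres × 16 headings = 640 poses. Raycast each; keep the one whose scan matches to 4 dp.
  (3.5, 5.5, 105°): beam 1 = 1.0000 ≠ 1.7321 ✗
  (5.5, 1.5, 165°): beam 2 = 2.8868 ≠ 1.0000 ✗
  (4.5, 7.5, 30°): beam 1 = 6.7293 ≠ 1.7321 ✗
  (4.5, 7.5, 60°): beam 1 = 3.6235 ≠ 1.7321 ✗
  (6.5, 3.5, 75°): beam 1 = 1.0000 ≠ 1.7321 ✗
  …
  (6.5, 5.5, 345°): r_1=1.7321, r_2=1.0000, r_3=0.5774, r_4=1.7321 — all match ✓
Only this pose fits every beam.

(x, y, θ) = (6.5, 5.5, 345°)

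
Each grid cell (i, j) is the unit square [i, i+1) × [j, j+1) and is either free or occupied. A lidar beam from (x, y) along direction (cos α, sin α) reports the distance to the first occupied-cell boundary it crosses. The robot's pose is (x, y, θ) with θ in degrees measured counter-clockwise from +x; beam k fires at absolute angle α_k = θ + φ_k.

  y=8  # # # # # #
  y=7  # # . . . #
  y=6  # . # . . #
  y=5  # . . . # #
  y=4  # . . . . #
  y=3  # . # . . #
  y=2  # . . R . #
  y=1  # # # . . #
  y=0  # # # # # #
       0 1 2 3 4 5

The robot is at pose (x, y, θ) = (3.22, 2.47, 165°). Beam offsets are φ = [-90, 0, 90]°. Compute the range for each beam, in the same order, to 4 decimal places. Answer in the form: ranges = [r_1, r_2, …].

ranges = [3.0137, 2.2983, 0.8500]

beam 1: φ=-90°, α=75°
  direction (0.2588, 0.9659); cell (3,2); t to first gridline: x 3.0137, y 0.5487 (then +3.8637 / +1.0353)
    (3,3) via y @ 0.5487
    (3,4) via y @ 1.5840
    (3,5) via y @ 2.6192
    (4,5) via x @ 3.0137  # hit
  → r_1 = 3.0137
beam 2: φ=0°, α=165°
  direction (-0.9659, 0.2588); cell (3,2); t to first gridline: x 0.2278, y 2.0478 (then +1.0353 / +3.8637)
    (2,2) via x @ 0.2278
    (1,2) via x @ 1.2630
    (1,3) via y @ 2.0478
    (0,3) via x @ 2.2983  # hit
  → r_2 = 2.2983
beam 3: φ=90°, α=255°
  direction (-0.2588, -0.9659); cell (3,2); t to first gridline: x 0.8500, y 0.4866 (then +3.8637 / +1.0353)
    (3,1) via y @ 0.4866
    (2,1) via x @ 0.8500  # hit
  → r_3 = 0.8500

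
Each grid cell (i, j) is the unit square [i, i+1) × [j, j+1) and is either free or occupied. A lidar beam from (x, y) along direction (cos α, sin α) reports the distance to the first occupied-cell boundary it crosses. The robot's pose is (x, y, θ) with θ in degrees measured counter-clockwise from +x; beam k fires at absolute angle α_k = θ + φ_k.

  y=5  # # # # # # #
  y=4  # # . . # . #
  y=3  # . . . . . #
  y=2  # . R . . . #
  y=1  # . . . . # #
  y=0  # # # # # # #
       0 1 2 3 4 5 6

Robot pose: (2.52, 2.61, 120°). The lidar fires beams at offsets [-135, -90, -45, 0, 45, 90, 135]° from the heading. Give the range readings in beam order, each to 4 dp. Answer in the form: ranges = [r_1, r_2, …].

beam 1: φ=-135°, α=345°
  d=(0.9659,-0.2588)  start (2,2)  tX=0.4969 tY=2.3569  stride 1/|dx|=1.0353 1/|dy|=3.8637
    cross x-line → (3,2), t=0.4969
    cross x-line → (4,2), t=1.5322
    cross y-line → (4,1), t=2.3569
    cross x-line → (5,1), t=2.5675 (wall)
  → r_1 = 2.5675
beam 2: φ=-90°, α=30°
  d=(0.8660,0.5000)  start (2,2)  tX=0.5543 tY=0.7800  stride 1/|dx|=1.1547 1/|dy|=2.0000
    cross x-line → (3,2), t=0.5543
    cross y-line → (3,3), t=0.7800
    cross x-line → (4,3), t=1.7090
    cross y-line → (4,4), t=2.7800 (wall)
  → r_2 = 2.7800
beam 3: φ=-45°, α=75°
  d=(0.2588,0.9659)  start (2,2)  tX=1.8546 tY=0.4038  stride 1/|dx|=3.8637 1/|dy|=1.0353
    cross y-line → (2,3), t=0.4038
    cross y-line → (2,4), t=1.4390
    cross x-line → (3,4), t=1.8546
    cross y-line → (3,5), t=2.4743 (wall)
  → r_3 = 2.4743
beam 4: φ=0°, α=120°
  d=(-0.5000,0.8660)  start (2,2)  tX=1.0400 tY=0.4503  stride 1/|dx|=2.0000 1/|dy|=1.1547
    cross y-line → (2,3), t=0.4503
    cross x-line → (1,3), t=1.0400
    cross y-line → (1,4), t=1.6050 (wall)
  → r_4 = 1.6050
beam 5: φ=45°, α=165°
  d=(-0.9659,0.2588)  start (2,2)  tX=0.5383 tY=1.5068  stride 1/|dx|=1.0353 1/|dy|=3.8637
    cross x-line → (1,2), t=0.5383
    cross y-line → (1,3), t=1.5068
    cross x-line → (0,3), t=1.5736 (wall)
  → r_5 = 1.5736
beam 6: φ=90°, α=210°
  d=(-0.8660,-0.5000)  start (2,2)  tX=0.6004 tY=1.2200  stride 1/|dx|=1.1547 1/|dy|=2.0000
    cross x-line → (1,2), t=0.6004
    cross y-line → (1,1), t=1.2200
    cross x-line → (0,1), t=1.7551 (wall)
  → r_6 = 1.7551
beam 7: φ=135°, α=255°
  d=(-0.2588,-0.9659)  start (2,2)  tX=2.0091 tY=0.6315  stride 1/|dx|=3.8637 1/|dy|=1.0353
    cross y-line → (2,1), t=0.6315
    cross y-line → (2,0), t=1.6668 (wall)
  → r_7 = 1.6668

ranges = [2.5675, 2.7800, 2.4743, 1.6050, 1.5736, 1.7551, 1.6668]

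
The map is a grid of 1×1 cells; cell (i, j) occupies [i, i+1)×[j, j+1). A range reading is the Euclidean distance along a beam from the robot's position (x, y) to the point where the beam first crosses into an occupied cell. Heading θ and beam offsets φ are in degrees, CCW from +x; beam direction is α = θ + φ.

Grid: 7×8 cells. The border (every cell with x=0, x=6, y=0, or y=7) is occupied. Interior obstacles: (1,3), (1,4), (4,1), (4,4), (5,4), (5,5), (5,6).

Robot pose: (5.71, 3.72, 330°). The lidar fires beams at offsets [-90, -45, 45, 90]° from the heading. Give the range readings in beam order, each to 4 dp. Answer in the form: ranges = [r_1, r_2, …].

beam 1: φ=-90°, α=240°
  direction (-0.5000, -0.8660); cell (5,3); t to first gridline: x 1.4200, y 0.8314 (then +2.0000 / +1.1547)
    (5,2) via y @ 0.8314
    (4,2) via x @ 1.4200
    (4,1) via y @ 1.9861  # hit
  → r_1 = 1.9861
beam 2: φ=-45°, α=285°
  direction (0.2588, -0.9659); cell (5,3); t to first gridline: x 1.1205, y 0.7454 (then +3.8637 / +1.0353)
    (5,2) via y @ 0.7454
    (6,2) via x @ 1.1205  # hit
  → r_2 = 1.1205
beam 3: φ=45°, α=15°
  direction (0.9659, 0.2588); cell (5,3); t to first gridline: x 0.3002, y 1.0818 (then +1.0353 / +3.8637)
    (6,3) via x @ 0.3002  # hit
  → r_3 = 0.3002
beam 4: φ=90°, α=60°
  direction (0.5000, 0.8660); cell (5,3); t to first gridline: x 0.5800, y 0.3233 (then +2.0000 / +1.1547)
    (5,4) via y @ 0.3233  # hit
  → r_4 = 0.3233

ranges = [1.9861, 1.1205, 0.3002, 0.3233]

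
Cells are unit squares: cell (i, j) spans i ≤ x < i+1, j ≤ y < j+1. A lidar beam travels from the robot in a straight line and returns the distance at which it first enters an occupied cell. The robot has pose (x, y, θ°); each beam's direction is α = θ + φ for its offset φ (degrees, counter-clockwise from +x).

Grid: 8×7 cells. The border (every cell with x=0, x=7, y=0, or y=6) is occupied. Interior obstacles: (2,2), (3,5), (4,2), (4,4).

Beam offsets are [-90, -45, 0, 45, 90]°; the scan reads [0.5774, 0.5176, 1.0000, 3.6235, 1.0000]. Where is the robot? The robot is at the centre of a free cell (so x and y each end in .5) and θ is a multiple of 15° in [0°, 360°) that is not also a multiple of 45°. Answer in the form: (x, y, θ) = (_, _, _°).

(x, y, θ) = (3.5, 1.5, 330°)

The pose lattice has 26·16 = 416 candidates. Test each by forward raycasting.
  (6.5, 5.5, 165°): beam 1 = 0.5176 ≠ 0.5774 ✗
  (6.5, 4.5, 330°): beam 1 = 4.0415 ≠ 0.5774 ✗
  (1.5, 3.5, 15°): beam 1 = 2.5882 ≠ 0.5774 ✗
  (4.5, 5.5, 345°): beam 1 = 0.5176 ≠ 0.5774 ✗
  …
  (3.5, 1.5, 330°): r_1=0.5774, r_2=0.5176, r_3=1.0000, r_4=3.6235, r_5=1.0000 — all match ✓
Only this pose fits every beam.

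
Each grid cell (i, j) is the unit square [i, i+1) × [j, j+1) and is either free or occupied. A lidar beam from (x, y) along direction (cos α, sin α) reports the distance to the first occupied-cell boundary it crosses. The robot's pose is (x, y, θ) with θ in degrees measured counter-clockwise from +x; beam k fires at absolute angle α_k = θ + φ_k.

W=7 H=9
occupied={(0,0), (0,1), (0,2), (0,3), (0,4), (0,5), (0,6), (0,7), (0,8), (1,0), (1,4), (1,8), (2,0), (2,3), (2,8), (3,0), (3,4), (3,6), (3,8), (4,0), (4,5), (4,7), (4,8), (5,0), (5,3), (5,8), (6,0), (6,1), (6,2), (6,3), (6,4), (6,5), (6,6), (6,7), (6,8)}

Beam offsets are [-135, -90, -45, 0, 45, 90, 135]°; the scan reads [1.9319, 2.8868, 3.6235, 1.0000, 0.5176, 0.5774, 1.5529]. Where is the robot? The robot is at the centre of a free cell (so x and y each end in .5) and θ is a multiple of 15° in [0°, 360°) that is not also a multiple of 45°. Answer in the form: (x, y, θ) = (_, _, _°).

(x, y, θ) = (4.5, 1.5, 210°)

The pose lattice has 28·16 = 448 candidates. Test each by forward raycasting.
  (2.5, 1.5, 330°): beam 1 = 1.5529 ≠ 1.9319 ✗
  (1.5, 3.5, 345°): beam 1 = 0.5774 ≠ 1.9319 ✗
  (2.5, 2.5, 15°): beam 1 = 1.7321 ≠ 1.9319 ✗
  …
  (4.5, 1.5, 210°): r_1=1.9319, r_2=2.8868, r_3=3.6235, r_4=1.0000, r_5=0.5176, r_6=0.5774, r_7=1.5529 — all match ✓
No second candidate reproduces the full scan.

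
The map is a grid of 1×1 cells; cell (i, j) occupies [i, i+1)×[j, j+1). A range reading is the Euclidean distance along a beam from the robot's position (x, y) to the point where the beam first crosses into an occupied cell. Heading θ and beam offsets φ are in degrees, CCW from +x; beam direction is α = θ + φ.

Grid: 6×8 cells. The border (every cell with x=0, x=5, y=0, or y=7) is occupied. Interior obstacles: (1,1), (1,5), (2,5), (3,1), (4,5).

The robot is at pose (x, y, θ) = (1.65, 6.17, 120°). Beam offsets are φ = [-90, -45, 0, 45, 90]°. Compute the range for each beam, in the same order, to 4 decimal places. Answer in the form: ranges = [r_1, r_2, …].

beam 1: φ=-90°, α=30°
  cosα=0.8660 sinα=0.5000 | (1,6) | tMaxX 0.4041 tMaxY 1.6600 | tΔX 1.1547 tΔY 2.0000
    t=0.4041 [x] (2,6)
    t=1.5588 [x] (3,6)
    t=1.6600 [y] (3,7) — stop
  → r_1 = 1.6600
beam 2: φ=-45°, α=75°
  cosα=0.2588 sinα=0.9659 | (1,6) | tMaxX 1.3523 tMaxY 0.8593 | tΔX 3.8637 tΔY 1.0353
    t=0.8593 [y] (1,7) — stop
  → r_2 = 0.8593
beam 3: φ=0°, α=120°
  cosα=-0.5000 sinα=0.8660 | (1,6) | tMaxX 1.3000 tMaxY 0.9584 | tΔX 2.0000 tΔY 1.1547
    t=0.9584 [y] (1,7) — stop
  → r_3 = 0.9584
beam 4: φ=45°, α=165°
  cosα=-0.9659 sinα=0.2588 | (1,6) | tMaxX 0.6729 tMaxY 3.2069 | tΔX 1.0353 tΔY 3.8637
    t=0.6729 [x] (0,6) — stop
  → r_4 = 0.6729
beam 5: φ=90°, α=210°
  cosα=-0.8660 sinα=-0.5000 | (1,6) | tMaxX 0.7506 tMaxY 0.3400 | tΔX 1.1547 tΔY 2.0000
    t=0.3400 [y] (1,5) — stop
  → r_5 = 0.3400

ranges = [1.6600, 0.8593, 0.9584, 0.6729, 0.3400]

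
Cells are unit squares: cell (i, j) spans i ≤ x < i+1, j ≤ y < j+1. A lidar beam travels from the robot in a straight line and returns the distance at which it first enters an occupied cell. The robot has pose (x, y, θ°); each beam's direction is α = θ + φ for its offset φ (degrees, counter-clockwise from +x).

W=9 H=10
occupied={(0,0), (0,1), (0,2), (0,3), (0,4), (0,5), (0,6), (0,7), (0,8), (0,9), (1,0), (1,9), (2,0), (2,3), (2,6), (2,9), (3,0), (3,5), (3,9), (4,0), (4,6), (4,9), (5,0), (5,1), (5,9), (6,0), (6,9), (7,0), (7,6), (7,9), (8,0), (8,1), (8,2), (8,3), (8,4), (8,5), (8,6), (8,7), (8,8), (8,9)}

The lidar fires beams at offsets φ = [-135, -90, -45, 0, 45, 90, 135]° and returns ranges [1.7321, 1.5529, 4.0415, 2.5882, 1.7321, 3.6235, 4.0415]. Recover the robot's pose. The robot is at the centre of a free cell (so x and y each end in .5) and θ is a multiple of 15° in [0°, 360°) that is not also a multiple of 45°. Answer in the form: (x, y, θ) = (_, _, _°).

Candidates: 50 free-cell centres × 16 headings = 800 poses. Raycast each; keep the one whose scan matches to 4 dp.
  (1.5, 6.5, 30°): beam 1 = 1.9319 ≠ 1.7321 ✗
  (1.5, 8.5, 210°): beam 1 = 0.5176 ≠ 1.7321 ✗
  (6.5, 8.5, 30°): beam 1 = 7.7646 ≠ 1.7321 ✗
  (7.5, 8.5, 165°): beam 1 = 0.5774 ≠ 1.7321 ✗
  …
  (4.5, 3.5, 255°): r_1=1.7321, r_2=1.5529, r_3=4.0415, r_4=2.5882, r_5=1.7321, r_6=3.6235, r_7=4.0415 — all match ✓
Unique over the lattice → pose = (4.5, 3.5, 255°).

(x, y, θ) = (4.5, 3.5, 255°)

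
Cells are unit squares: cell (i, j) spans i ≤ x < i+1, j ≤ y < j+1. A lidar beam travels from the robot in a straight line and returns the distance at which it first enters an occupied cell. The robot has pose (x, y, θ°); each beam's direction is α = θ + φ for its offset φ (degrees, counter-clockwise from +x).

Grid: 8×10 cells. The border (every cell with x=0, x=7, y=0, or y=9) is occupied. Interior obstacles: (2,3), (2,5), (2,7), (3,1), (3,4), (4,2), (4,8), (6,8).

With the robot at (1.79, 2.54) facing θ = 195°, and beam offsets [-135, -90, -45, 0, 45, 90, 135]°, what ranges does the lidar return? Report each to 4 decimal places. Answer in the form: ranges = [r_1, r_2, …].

ranges = [0.5312, 3.0523, 0.9122, 0.8179, 1.5800, 1.5943, 1.3972]

beam 1: φ=-135°, α=60°
  cosα=0.5000 sinα=0.8660 | (1,2) | tMaxX 0.4200 tMaxY 0.5312 | tΔX 2.0000 tΔY 1.1547
    t=0.4200 [x] (2,2)
    t=0.5312 [y] (2,3) — stop
  → r_1 = 0.5312
beam 2: φ=-90°, α=105°
  cosα=-0.2588 sinα=0.9659 | (1,2) | tMaxX 3.0523 tMaxY 0.4762 | tΔX 3.8637 tΔY 1.0353
    t=0.4762 [y] (1,3)
    t=1.5115 [y] (1,4)
    t=2.5468 [y] (1,5)
    t=3.0523 [x] (0,5) — stop
  → r_2 = 3.0523
beam 3: φ=-45°, α=150°
  cosα=-0.8660 sinα=0.5000 | (1,2) | tMaxX 0.9122 tMaxY 0.9200 | tΔX 1.1547 tΔY 2.0000
    t=0.9122 [x] (0,2) — stop
  → r_3 = 0.9122
beam 4: φ=0°, α=195°
  cosα=-0.9659 sinα=-0.2588 | (1,2) | tMaxX 0.8179 tMaxY 2.0864 | tΔX 1.0353 tΔY 3.8637
    t=0.8179 [x] (0,2) — stop
  → r_4 = 0.8179
beam 5: φ=45°, α=240°
  cosα=-0.5000 sinα=-0.8660 | (1,2) | tMaxX 1.5800 tMaxY 0.6235 | tΔX 2.0000 tΔY 1.1547
    t=0.6235 [y] (1,1)
    t=1.5800 [x] (0,1) — stop
  → r_5 = 1.5800
beam 6: φ=90°, α=285°
  cosα=0.2588 sinα=-0.9659 | (1,2) | tMaxX 0.8114 tMaxY 0.5590 | tΔX 3.8637 tΔY 1.0353
    t=0.5590 [y] (1,1)
    t=0.8114 [x] (2,1)
    t=1.5943 [y] (2,0) — stop
  → r_6 = 1.5943
beam 7: φ=135°, α=330°
  cosα=0.8660 sinα=-0.5000 | (1,2) | tMaxX 0.2425 tMaxY 1.0800 | tΔX 1.1547 tΔY 2.0000
    t=0.2425 [x] (2,2)
    t=1.0800 [y] (2,1)
    t=1.3972 [x] (3,1) — stop
  → r_7 = 1.3972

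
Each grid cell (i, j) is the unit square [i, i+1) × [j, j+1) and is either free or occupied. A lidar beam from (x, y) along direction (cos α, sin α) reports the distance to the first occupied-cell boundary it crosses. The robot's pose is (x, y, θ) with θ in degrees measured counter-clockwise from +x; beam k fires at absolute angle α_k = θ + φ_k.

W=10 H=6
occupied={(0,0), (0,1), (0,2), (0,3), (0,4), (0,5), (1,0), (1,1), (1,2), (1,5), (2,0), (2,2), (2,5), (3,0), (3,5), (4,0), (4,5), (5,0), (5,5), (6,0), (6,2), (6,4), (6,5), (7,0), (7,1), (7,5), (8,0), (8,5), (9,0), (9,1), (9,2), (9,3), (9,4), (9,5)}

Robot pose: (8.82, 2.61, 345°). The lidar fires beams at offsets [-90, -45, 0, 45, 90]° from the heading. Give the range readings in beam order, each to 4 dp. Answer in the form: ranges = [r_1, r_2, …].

ranges = [1.6668, 0.3600, 0.1863, 0.2078, 0.6955]

beam 1: φ=-90°, α=255°
  d=(-0.2588,-0.9659)  start (8,2)  tX=3.1682 tY=0.6315  stride 1/|dx|=3.8637 1/|dy|=1.0353
    cross y-line → (8,1), t=0.6315
    cross y-line → (8,0), t=1.6668 (wall)
  → r_1 = 1.6668
beam 2: φ=-45°, α=300°
  d=(0.5000,-0.8660)  start (8,2)  tX=0.3600 tY=0.7044  stride 1/|dx|=2.0000 1/|dy|=1.1547
    cross x-line → (9,2), t=0.3600 (wall)
  → r_2 = 0.3600
beam 3: φ=0°, α=345°
  d=(0.9659,-0.2588)  start (8,2)  tX=0.1863 tY=2.3569  stride 1/|dx|=1.0353 1/|dy|=3.8637
    cross x-line → (9,2), t=0.1863 (wall)
  → r_3 = 0.1863
beam 4: φ=45°, α=30°
  d=(0.8660,0.5000)  start (8,2)  tX=0.2078 tY=0.7800  stride 1/|dx|=1.1547 1/|dy|=2.0000
    cross x-line → (9,2), t=0.2078 (wall)
  → r_4 = 0.2078
beam 5: φ=90°, α=75°
  d=(0.2588,0.9659)  start (8,2)  tX=0.6955 tY=0.4038  stride 1/|dx|=3.8637 1/|dy|=1.0353
    cross y-line → (8,3), t=0.4038
    cross x-line → (9,3), t=0.6955 (wall)
  → r_5 = 0.6955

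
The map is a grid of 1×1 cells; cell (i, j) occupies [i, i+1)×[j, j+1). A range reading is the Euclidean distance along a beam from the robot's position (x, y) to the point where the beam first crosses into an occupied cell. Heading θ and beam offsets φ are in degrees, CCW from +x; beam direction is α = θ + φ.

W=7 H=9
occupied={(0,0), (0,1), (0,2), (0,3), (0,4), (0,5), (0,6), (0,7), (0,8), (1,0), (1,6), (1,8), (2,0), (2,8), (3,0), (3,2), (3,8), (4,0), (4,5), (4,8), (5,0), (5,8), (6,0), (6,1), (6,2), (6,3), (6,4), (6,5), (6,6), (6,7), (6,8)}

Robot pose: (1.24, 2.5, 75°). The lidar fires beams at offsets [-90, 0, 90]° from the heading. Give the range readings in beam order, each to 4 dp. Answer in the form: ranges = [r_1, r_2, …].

ranges = [1.8221, 5.6940, 0.2485]

beam 1: φ=-90°, α=345°
  direction (0.9659, -0.2588); cell (1,2); t to first gridline: x 0.7868, y 1.9319 (then +1.0353 / +3.8637)
    (2,2) via x @ 0.7868
    (3,2) via x @ 1.8221  # hit
  → r_1 = 1.8221
beam 2: φ=0°, α=75°
  direction (0.2588, 0.9659); cell (1,2); t to first gridline: x 2.9364, y 0.5176 (then +3.8637 / +1.0353)
    (1,3) via y @ 0.5176
    (1,4) via y @ 1.5529
    (1,5) via y @ 2.5882
    (2,5) via x @ 2.9364
    (2,6) via y @ 3.6235
    (2,7) via y @ 4.6587
    (2,8) via y @ 5.6940  # hit
  → r_2 = 5.6940
beam 3: φ=90°, α=165°
  direction (-0.9659, 0.2588); cell (1,2); t to first gridline: x 0.2485, y 1.9319 (then +1.0353 / +3.8637)
    (0,2) via x @ 0.2485  # hit
  → r_3 = 0.2485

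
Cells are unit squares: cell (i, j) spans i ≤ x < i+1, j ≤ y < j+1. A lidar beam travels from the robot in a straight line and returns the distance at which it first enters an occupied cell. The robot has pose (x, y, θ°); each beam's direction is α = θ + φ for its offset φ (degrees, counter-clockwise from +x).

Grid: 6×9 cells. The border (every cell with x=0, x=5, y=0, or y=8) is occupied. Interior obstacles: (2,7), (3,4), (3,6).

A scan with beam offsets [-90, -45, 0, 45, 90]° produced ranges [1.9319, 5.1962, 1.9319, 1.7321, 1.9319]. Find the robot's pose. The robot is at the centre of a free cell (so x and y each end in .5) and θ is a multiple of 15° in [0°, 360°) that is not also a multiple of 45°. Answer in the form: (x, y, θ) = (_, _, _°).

Enumerate (i+0.5, j+0.5, θ) over the 25 free cells and 16 admissible headings. For each, cast all 5 beams and compare to the given ranges.
  (3.5, 5.5, 150°): beam 1 = 0.5774 ≠ 1.9319 ✗
  (2.5, 3.5, 150°): beam 1 = 1.0000 ≠ 1.9319 ✗
  (4.5, 4.5, 255°): beam 1 = 0.5176 ≠ 1.9319 ✗
  (3.5, 3.5, 345°): beam 1 = 2.5882 ≠ 1.9319 ✗
  …
  (1.5, 5.5, 345°): r_1=1.9319, r_2=5.1962, r_3=1.9319, r_4=1.7321, r_5=1.9319 — all match ✓
Only this pose fits every beam.

(x, y, θ) = (1.5, 5.5, 345°)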